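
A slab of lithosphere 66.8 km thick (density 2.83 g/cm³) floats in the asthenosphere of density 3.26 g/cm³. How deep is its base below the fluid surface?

58 km

Draft d = t ρ_obj/ρ_fluid = 66.8 km × 2.83/3.26 = 58 km.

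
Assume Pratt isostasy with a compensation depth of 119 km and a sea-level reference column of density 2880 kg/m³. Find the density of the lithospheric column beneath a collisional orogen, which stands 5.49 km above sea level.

2750 kg/m³

Pratt balance: ρ_ref D = ρ (D + h).
ρ = ρ_ref D/(D + h) = 2880 × 119 km/(119 km + 5.49 km) = 2750 kg/m³.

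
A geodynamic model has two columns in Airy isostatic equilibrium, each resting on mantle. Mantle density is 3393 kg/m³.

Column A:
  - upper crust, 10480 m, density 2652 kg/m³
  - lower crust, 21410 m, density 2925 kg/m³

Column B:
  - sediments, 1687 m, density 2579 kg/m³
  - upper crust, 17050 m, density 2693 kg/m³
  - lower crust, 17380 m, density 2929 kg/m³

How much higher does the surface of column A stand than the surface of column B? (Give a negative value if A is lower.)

For any compensation level in the mantle, the mantle terms cancel and isostasy reduces to e = (Σt_A − Σt_B) − (Σ(ρt)_A − Σ(ρt)_B) / ρ_m.
Σt_A = 31890 m; Σt_B = 36117 m; Σ(ρt)_A = 90417210; Σ(ρt)_B = 101172443 (in m·kg/m³).
e = (31890 − 36117) − (90417210 − 101172443) / 3393 = −1060 m.

−1060 m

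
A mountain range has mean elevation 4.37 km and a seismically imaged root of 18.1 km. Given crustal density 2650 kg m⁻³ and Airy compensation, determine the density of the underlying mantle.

3290 kg m⁻³

Airy balance: ρ_c h = (ρ_m − ρ_c) r → ρ_m = ρ_c (1 + h/r).
ρ_m = 2650 × (1 + 4.37 km/18.1 km) = 3290 kg m⁻³.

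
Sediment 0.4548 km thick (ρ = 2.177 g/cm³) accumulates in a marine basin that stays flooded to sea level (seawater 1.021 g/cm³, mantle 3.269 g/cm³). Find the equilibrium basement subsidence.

Submarine loading: the sediment displaces seawater, and the subsidence is in turn flooded, so s (ρ_m − ρ_w) = t (ρ_sed − ρ_w).
s = 0.4548 km × (2.177 − 1.021) / (3.269 − 1.021) = 0.234 km.

0.234 km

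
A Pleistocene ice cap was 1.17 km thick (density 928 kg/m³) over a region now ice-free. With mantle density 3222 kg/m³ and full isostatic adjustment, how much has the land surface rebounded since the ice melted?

0.337 km

Removing the load lets mantle flow back in; uplift u satisfies ρ_ice t = ρ_m u.
u = t ρ_ice/ρ_m = 1.17 km × 928/3222 = 0.337 km.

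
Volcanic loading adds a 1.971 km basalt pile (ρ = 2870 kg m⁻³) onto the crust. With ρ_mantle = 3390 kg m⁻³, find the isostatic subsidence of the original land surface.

Subaerial loading: s = t ρ_load / ρ_m.
s = 1.971 km × 2870/3390 = 1.67 km.

1.67 km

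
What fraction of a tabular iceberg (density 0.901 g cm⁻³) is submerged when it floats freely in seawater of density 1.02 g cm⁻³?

88.3%

Submerged fraction = ρ_obj/ρ_fluid = 0.901/1.02 = 88.3%.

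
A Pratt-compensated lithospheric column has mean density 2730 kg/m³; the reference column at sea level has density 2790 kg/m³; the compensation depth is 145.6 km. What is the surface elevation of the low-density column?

ρ_ref D = ρ (D + h) → h = D (ρ_ref − ρ)/ρ.
h = 145.6 km × (2790 − 2730)/2730 = 3.2 km.

3.2 km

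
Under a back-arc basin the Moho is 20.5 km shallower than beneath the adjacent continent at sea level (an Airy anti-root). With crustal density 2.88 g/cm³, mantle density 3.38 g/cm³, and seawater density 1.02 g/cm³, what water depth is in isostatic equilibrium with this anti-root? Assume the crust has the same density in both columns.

Replacing a thickness d of crust by seawater at the top must be balanced by replacing crust with mantle at the base: d (ρ_c − ρ_w) = a (ρ_m − ρ_c).
d = a (ρ_m − ρ_c)/(ρ_c − ρ_w) = 20.5 km × 0.5/1.86 = 5.51 km.

5.51 km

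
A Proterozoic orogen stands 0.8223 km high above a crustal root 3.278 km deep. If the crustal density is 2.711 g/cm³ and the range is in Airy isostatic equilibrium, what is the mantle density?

Airy balance: ρ_c h = (ρ_m − ρ_c) r → ρ_m = ρ_c (1 + h/r).
ρ_m = 2.711 × (1 + 0.8223 km/3.278 km) = 3.39 g/cm³.

3.39 g/cm³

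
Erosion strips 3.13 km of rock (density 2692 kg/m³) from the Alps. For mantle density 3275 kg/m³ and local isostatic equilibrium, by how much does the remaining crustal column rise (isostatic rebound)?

Unloading: uplift u = e ρ_c/ρ_m = 3.13 km × 2692/3275 = 2.57 km.

2.57 km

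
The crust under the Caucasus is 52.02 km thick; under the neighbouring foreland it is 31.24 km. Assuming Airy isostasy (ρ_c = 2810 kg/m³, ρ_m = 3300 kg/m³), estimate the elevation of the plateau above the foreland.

3.09 km

Excess crust Δ = 52.02 km − 31.24 km = 20.78 km, split between elevation h and root r with h + r = Δ.
Airy balance ρ_c h = (ρ_m − ρ_c) r gives r = h ρ_c/(ρ_m − ρ_c), so h (1 + ρ_c/(ρ_m − ρ_c)) = Δ, i.e. h = Δ (ρ_m − ρ_c)/ρ_m.
h = 20.78 km × 490/3300 = 3.09 km.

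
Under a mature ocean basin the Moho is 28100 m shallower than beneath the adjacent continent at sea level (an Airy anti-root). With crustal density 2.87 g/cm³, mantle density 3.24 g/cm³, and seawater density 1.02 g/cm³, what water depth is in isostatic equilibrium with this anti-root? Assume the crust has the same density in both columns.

5620 m

Replacing a thickness d of crust by seawater at the top must be balanced by replacing crust with mantle at the base: d (ρ_c − ρ_w) = a (ρ_m − ρ_c).
d = a (ρ_m − ρ_c)/(ρ_c − ρ_w) = 28100 m × 0.37/1.85 = 5620 m.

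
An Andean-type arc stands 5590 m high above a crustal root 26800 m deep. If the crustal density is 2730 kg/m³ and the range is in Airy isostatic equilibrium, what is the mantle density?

3300 kg/m³

Airy balance: ρ_c h = (ρ_m − ρ_c) r → ρ_m = ρ_c (1 + h/r).
ρ_m = 2730 × (1 + 5590 m/26800 m) = 3300 kg/m³.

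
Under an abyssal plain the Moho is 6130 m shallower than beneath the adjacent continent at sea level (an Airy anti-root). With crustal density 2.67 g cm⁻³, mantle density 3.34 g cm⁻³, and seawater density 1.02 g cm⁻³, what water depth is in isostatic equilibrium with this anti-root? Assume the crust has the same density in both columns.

Replacing a thickness d of crust by seawater at the top must be balanced by replacing crust with mantle at the base: d (ρ_c − ρ_w) = a (ρ_m − ρ_c).
d = a (ρ_m − ρ_c)/(ρ_c − ρ_w) = 6130 m × 0.67/1.65 = 2490 m.

2490 m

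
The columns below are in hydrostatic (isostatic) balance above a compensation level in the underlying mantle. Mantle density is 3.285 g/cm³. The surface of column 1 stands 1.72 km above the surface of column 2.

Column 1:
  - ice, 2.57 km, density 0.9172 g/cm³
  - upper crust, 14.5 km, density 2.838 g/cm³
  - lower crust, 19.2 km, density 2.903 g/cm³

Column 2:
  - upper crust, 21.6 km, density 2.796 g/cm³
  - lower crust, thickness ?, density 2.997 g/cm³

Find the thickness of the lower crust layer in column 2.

12.8 km

Take the compensation level at the base of the deeper column (depth z_c below the surface of column 1) and equate Σ ρ_i t_i down to z_c; mantle fills any gap and the z_c terms cancel.
Column 1: 2.57×0.9172 + 14.5×2.838 + 19.2×2.903 + (z_c − 36.27)×3.285
Column 2: 1.72×0 + 21.6×2.796 + x×2.997 + (z_c − 1.72 − 21.6 − x)×3.285
The z_c×3.285 term appears on both sides and cancels. Collect the known terms of each column as K = Σ(ρt)_known − 3.285 × (depth of known layers): K_1 = 99.245804 − 3.285×36.27 = −19.901146; K_2 = 60.3936 − 3.285×(1.72 + 21.6) = −16.2126.
Balance: K_1 = K_2 − x×(3.285 − 2.997), so x = (K_2 − K_1)/(3.285 − 2.997) = 3.68855/0.288 = 12.8 km.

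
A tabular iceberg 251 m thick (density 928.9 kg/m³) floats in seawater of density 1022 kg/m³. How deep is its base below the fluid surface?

228 m

Draft d = t ρ_obj/ρ_fluid = 251 m × 928.9/1022 = 228 m.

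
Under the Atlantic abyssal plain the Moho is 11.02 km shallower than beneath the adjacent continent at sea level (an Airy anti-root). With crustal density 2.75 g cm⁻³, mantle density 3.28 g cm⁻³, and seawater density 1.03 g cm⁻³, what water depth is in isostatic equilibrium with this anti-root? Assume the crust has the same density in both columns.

Replacing a thickness d of crust by seawater at the top must be balanced by replacing crust with mantle at the base: d (ρ_c − ρ_w) = a (ρ_m − ρ_c).
d = a (ρ_m − ρ_c)/(ρ_c − ρ_w) = 11.02 km × 0.53/1.72 = 3.4 km.

3.4 km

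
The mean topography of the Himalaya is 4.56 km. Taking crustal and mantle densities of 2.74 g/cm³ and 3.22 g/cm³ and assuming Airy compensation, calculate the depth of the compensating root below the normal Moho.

26 km

In Airy isostatic equilibrium: the weight of the topography is balanced by the buoyancy of the root, ρ_c h = (ρ_m − ρ_c) r.
r = h · ρ_c / (ρ_m − ρ_c) = 4.56 km × 2.74 / (3.22 − 2.74) = 26 km.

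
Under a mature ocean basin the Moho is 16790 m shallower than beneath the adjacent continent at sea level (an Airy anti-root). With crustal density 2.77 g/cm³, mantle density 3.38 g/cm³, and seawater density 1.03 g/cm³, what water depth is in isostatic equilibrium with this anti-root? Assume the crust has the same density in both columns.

5890 m

Replacing a thickness d of crust by seawater at the top must be balanced by replacing crust with mantle at the base: d (ρ_c − ρ_w) = a (ρ_m − ρ_c).
d = a (ρ_m − ρ_c)/(ρ_c − ρ_w) = 16790 m × 0.61/1.74 = 5890 m.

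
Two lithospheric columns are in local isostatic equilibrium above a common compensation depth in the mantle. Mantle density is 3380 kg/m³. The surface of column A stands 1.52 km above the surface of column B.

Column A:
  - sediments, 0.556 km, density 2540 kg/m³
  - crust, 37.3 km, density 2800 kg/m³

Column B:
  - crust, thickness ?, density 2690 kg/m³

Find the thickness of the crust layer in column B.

24.6 km

Take the compensation level at the base of the deeper column (depth z_c below the surface of column A) and equate Σ ρ_i t_i down to z_c; mantle fills any gap and the z_c terms cancel.
Column A: 0.556×2540 + 37.3×2800 + (z_c − 37.856)×3380
Column B: 1.52×0 + x×2690 + (z_c − 1.52 − 0 − x)×3380
The z_c×3380 term appears on both sides and cancels. Collect the known terms of each column as K = Σ(ρt)_known − 3380 × (depth of known layers): K_A = 105852.24 − 3380×37.856 = −22101.04; K_B = 0 − 3380×(1.52 + 0) = −5137.6.
Balance: K_A = K_B − x×(3380 − 2690), so x = (K_B − K_A)/(3380 − 2690) = 16963.4/690 = 24.6 km.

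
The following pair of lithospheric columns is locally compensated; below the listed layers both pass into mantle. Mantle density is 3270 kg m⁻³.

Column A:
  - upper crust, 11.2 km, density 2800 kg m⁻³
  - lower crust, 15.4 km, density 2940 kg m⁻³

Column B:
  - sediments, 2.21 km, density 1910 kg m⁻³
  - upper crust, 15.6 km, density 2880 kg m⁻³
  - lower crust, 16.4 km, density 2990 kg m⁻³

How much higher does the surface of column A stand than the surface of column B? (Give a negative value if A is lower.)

For any compensation level in the mantle, the mantle terms cancel and isostasy reduces to e = (Σt_A − Σt_B) − (Σ(ρt)_A − Σ(ρt)_B) / ρ_m.
Σt_A = 26.6 km; Σt_B = 34.21 km; Σ(ρt)_A = 76636; Σ(ρt)_B = 98185.1 (in km·kg m⁻³).
e = (26.6 − 34.21) − (76636 − 98185.1) / 3270 = −1.02 km.

−1.02 km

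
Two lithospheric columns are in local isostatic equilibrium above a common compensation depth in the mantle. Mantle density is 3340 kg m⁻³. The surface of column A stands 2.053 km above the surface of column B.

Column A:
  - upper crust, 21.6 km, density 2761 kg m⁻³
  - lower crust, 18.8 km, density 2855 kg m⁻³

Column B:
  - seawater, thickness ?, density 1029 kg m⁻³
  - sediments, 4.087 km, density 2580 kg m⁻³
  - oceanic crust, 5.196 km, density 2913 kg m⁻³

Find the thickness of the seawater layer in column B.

4.09 km

Take the compensation level at the base of the deeper column (depth z_c below the surface of column A) and equate Σ ρ_i t_i down to z_c; mantle fills any gap and the z_c terms cancel.
Column A: 21.6×2761 + 18.8×2855 + (z_c − 40.4)×3340
Column B: 2.053×0 + x×1029 + 4.087×2580 + 5.196×2913 + (z_c − 2.053 − 9.283 − x)×3340
The z_c×3340 term appears on both sides and cancels. Collect the known terms of each column as K = Σ(ρt)_known − 3340 × (depth of known layers): K_A = 113311.6 − 3340×40.4 = −21624.4; K_B = 25680.408 − 3340×(2.053 + 9.283) = −12181.832.
Balance: K_A = K_B − x×(3340 − 1029), so x = (K_B − K_A)/(3340 − 1029) = 9442.57/2311 = 4.09 km.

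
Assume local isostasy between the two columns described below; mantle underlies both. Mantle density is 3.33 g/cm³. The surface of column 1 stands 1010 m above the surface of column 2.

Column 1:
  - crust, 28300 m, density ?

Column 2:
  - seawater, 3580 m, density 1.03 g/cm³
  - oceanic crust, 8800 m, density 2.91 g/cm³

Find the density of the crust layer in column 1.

2.79 g/cm³

Take the compensation level at the base of the deeper column (depth z_c below the surface of column 1) and equate Σ ρ_i t_i down to z_c; mantle fills any gap and the z_c terms cancel.
Column 1: 28300×ρ + (z_c − 28300)×3.33
Column 2: 1010×0 + 3580×1.03 + 8800×2.91 + (z_c − 1010 − 12380)×3.33
The z_c×3.33 term appears on both sides and cancels. Collect the known terms of each column as K = Σ(ρt)_known − 3.33 × (depth of known layers): K_1 = 0 − 3.33×28300 = −94239; K_2 = 29295.4 − 3.33×(1010 + 12380) = −15293.3.
Balance: K_1 + 28300×ρ = K_2, so ρ = (K_2 − K_1)/28300 = 78945.7/28300 = 2.79 g/cm³.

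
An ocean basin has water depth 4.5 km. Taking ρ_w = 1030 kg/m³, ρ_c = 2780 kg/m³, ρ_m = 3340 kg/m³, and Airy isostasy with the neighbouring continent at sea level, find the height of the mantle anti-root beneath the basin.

14.1 km

Isostatic balance requires: replacing crust with seawater at the top is compensated by replacing crust with mantle at the base: d (ρ_c − ρ_w) = a (ρ_m − ρ_c).
a = d (ρ_c − ρ_w)/(ρ_m − ρ_c) = 4.5 km × 1750/560 = 14.1 km.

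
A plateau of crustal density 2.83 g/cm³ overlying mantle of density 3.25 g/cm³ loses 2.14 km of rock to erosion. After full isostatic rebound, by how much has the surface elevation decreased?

Rebound u = e ρ_c/ρ_m = 2.14 km × 2.83/3.25 = 1.863 km.
Net surface drop = e − u = 2.14 km − 1.863 km = e (ρ_m − ρ_c)/ρ_m = 0.277 km.

0.277 km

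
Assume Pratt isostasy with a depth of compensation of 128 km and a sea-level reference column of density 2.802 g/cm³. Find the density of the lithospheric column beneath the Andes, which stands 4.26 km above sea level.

Pratt balance: ρ_ref D = ρ (D + h).
ρ = ρ_ref D/(D + h) = 2.802 × 128 km/(128 km + 4.26 km) = 2.71 g/cm³.

2.71 g/cm³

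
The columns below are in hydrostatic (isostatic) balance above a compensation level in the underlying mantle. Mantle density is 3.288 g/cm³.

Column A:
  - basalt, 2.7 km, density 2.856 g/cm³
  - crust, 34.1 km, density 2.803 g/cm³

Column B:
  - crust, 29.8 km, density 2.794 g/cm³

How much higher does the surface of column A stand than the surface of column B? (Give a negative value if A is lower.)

0.907 km

For any compensation level in the mantle, the mantle terms cancel and isostasy reduces to e = (Σt_A − Σt_B) − (Σ(ρt)_A − Σ(ρt)_B) / ρ_m.
Σt_A = 36.8 km; Σt_B = 29.8 km; Σ(ρt)_A = 103.2935; Σ(ρt)_B = 83.2612 (in km·g/cm³).
e = (36.8 − 29.8) − (103.2935 − 83.2612) / 3.288 = 0.907 km.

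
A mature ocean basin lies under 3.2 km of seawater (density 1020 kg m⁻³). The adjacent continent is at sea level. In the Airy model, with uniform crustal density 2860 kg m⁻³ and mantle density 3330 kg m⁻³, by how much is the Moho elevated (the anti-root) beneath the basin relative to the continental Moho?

In Airy isostatic equilibrium: replacing crust with seawater at the top is compensated by replacing crust with mantle at the base: d (ρ_c − ρ_w) = a (ρ_m − ρ_c).
a = d (ρ_c − ρ_w)/(ρ_m − ρ_c) = 3.2 km × 1840/470 = 12.5 km.

12.5 km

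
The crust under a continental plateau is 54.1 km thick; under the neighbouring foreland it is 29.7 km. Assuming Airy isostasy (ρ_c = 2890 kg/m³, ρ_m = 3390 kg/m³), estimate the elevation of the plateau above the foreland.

3.6 km

Excess crust Δ = 54.1 km − 29.7 km = 24.4 km, split between elevation h and root r with h + r = Δ.
Airy balance ρ_c h = (ρ_m − ρ_c) r gives r = h ρ_c/(ρ_m − ρ_c), so h (1 + ρ_c/(ρ_m − ρ_c)) = Δ, i.e. h = Δ (ρ_m − ρ_c)/ρ_m.
h = 24.4 km × 500/3390 = 3.6 km.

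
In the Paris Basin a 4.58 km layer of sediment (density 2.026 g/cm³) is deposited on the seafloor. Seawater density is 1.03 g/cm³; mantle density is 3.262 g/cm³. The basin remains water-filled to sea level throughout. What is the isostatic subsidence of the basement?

2.04 km

Submarine loading: the sediment displaces seawater, and the subsidence is in turn flooded, so s (ρ_m − ρ_w) = t (ρ_sed − ρ_w).
s = 4.58 km × (2.026 − 1.03) / (3.262 − 1.03) = 2.04 km.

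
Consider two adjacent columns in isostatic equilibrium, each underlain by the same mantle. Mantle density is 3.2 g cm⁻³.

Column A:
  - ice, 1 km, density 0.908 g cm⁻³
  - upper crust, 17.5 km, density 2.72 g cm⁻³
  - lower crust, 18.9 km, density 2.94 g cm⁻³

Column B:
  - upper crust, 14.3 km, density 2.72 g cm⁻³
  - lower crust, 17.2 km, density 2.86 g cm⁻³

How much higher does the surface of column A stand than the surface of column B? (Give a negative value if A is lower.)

0.904 km

For any compensation level in the mantle, the mantle terms cancel and isostasy reduces to e = (Σt_A − Σt_B) − (Σ(ρt)_A − Σ(ρt)_B) / ρ_m.
Σt_A = 37.4 km; Σt_B = 31.5 km; Σ(ρt)_A = 104.074; Σ(ρt)_B = 88.088 (in km·g cm⁻³).
e = (37.4 − 31.5) − (104.074 − 88.088) / 3.2 = 0.904 km.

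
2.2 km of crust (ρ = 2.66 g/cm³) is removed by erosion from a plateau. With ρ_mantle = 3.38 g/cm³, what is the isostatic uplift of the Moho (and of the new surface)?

1.73 km

Unloading: uplift u = e ρ_c/ρ_m = 2.2 km × 2.66/3.38 = 1.73 km.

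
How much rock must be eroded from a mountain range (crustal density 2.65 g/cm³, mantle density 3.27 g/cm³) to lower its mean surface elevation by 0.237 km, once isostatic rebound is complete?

Net drop Δ = e − u = e − e ρ_c/ρ_m = e (ρ_m − ρ_c)/ρ_m.
e = Δ ρ_m/(ρ_m − ρ_c) = 0.237 km × 3.27/0.62 = 1.25 km.

1.25 km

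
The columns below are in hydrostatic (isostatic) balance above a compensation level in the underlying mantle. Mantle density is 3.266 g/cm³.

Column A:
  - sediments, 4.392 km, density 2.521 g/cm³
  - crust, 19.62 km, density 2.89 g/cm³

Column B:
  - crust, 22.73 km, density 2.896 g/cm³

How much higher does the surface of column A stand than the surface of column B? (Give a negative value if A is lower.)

For any compensation level in the mantle, the mantle terms cancel and isostasy reduces to e = (Σt_A − Σt_B) − (Σ(ρt)_A − Σ(ρt)_B) / ρ_m.
Σt_A = 24.012 km; Σt_B = 22.73 km; Σ(ρt)_A = 67.774032; Σ(ρt)_B = 65.82608 (in km·g/cm³).
e = (24.012 − 22.73) − (67.774032 − 65.82608) / 3.266 = 0.686 km.

0.686 km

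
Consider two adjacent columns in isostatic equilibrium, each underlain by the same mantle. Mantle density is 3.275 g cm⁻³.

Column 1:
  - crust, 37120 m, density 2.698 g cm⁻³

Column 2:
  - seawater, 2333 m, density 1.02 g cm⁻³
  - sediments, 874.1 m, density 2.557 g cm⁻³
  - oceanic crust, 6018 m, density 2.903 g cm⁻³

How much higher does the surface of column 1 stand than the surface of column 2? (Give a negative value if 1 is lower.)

4060 m

For any compensation level in the mantle, the mantle terms cancel and isostasy reduces to e = (Σt_1 − Σt_2) − (Σ(ρt)_1 − Σ(ρt)_2) / ρ_m.
Σt_1 = 37120 m; Σt_2 = 9225.1 m; Σ(ρt)_1 = 100149.76; Σ(ρt)_2 = 22084.9877 (in m·g cm⁻³).
e = (37120 − 9225.1) − (100149.76 − 22084.9877) / 3.275 = 4060 m.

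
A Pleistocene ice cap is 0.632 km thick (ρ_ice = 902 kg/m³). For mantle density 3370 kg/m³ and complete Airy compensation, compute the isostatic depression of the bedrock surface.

0.169 km

Balancing pressure at the compensation depth: the ice load ρ_ice t is balanced by mantle displaced below, ρ_m s.
s = t ρ_ice / ρ_m = 0.632 km × 902/3370 = 0.169 km.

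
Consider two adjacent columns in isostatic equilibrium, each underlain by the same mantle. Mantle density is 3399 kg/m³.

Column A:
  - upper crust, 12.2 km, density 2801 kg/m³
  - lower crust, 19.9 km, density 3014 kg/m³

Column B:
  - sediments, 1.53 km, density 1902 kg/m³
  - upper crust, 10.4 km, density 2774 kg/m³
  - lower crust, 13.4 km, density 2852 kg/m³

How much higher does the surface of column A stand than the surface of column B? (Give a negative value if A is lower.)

For any compensation level in the mantle, the mantle terms cancel and isostasy reduces to e = (Σt_A − Σt_B) − (Σ(ρt)_A − Σ(ρt)_B) / ρ_m.
Σt_A = 32.1 km; Σt_B = 25.33 km; Σ(ρt)_A = 94150.8; Σ(ρt)_B = 69976.46 (in km·kg/m³).
e = (32.1 − 25.33) − (94150.8 − 69976.46) / 3399 = −0.342 km.

−0.342 km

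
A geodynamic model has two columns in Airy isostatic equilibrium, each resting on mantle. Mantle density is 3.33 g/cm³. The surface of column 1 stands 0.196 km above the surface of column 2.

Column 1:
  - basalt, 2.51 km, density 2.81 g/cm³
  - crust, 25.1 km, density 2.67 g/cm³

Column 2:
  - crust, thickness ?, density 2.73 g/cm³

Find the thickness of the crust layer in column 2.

Take the compensation level at the base of the deeper column (depth z_c below the surface of column 1) and equate Σ ρ_i t_i down to z_c; mantle fills any gap and the z_c terms cancel.
Column 1: 2.51×2.81 + 25.1×2.67 + (z_c − 27.61)×3.33
Column 2: 0.196×0 + x×2.73 + (z_c − 0.196 − 0 − x)×3.33
The z_c×3.33 term appears on both sides and cancels. Collect the known terms of each column as K = Σ(ρt)_known − 3.33 × (depth of known layers): K_1 = 74.0701 − 3.33×27.61 = −17.8712; K_2 = 0 − 3.33×(0.196 + 0) = −0.65268.
Balance: K_1 = K_2 − x×(3.33 − 2.73), so x = (K_2 − K_1)/(3.33 − 2.73) = 17.2185/0.6 = 28.7 km.

28.7 km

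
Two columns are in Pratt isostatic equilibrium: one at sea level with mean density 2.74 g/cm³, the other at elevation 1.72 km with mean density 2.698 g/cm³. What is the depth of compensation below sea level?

110 km

ρ_ref D = ρ (D + h) → D (ρ_ref − ρ) = ρ h.
D = ρ h/(ρ_ref − ρ) = 2.698 × 1.72 km/(2.74 − 2.698) = 110 km.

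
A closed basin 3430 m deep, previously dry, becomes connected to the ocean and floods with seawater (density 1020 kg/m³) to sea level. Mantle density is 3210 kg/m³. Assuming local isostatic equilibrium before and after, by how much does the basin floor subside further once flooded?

After flooding the water column is d + s deep. Its weight must equal the weight of mantle displaced by the extra subsidence s: (d + s) ρ_w = s ρ_m.
s = d ρ_w / (ρ_m − ρ_w) = 3430 m × 1020/(3210 − 1020) = 1600 m.

1600 m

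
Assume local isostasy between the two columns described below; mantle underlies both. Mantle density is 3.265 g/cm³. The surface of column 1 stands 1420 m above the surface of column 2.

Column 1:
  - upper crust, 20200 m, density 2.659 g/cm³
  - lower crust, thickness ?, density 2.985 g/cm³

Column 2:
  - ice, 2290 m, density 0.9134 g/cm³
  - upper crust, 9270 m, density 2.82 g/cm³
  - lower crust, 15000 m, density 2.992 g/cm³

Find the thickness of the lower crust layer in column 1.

21400 m

Take the compensation level at the base of the deeper column (depth z_c below the surface of column 1) and equate Σ ρ_i t_i down to z_c; mantle fills any gap and the z_c terms cancel.
Column 1: 20200×2.659 + x×2.985 + (z_c − 20200 − x)×3.265
Column 2: 1420×0 + 2290×0.9134 + 9270×2.82 + 15000×2.992 + (z_c − 1420 − 26560)×3.265
The z_c×3.265 term appears on both sides and cancels. Collect the known terms of each column as K = Σ(ρt)_known − 3.265 × (depth of known layers): K_1 = 53711.8 − 3.265×20200 = −12241.2; K_2 = 73113.086 − 3.265×(1420 + 26560) = −18241.614.
Balance: K_1 − x×(3.265 − 2.985) = K_2, so x = (K_1 − K_2)/(3.265 − 2.985) = 6000.41/0.28 = 21400 m.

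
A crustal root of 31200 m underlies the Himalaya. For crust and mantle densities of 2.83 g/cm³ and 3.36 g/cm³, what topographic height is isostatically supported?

For local isostatic compensation: ρ_c h = (ρ_m − ρ_c) r.
h = r (ρ_m − ρ_c) / ρ_c = 31200 m × (3.36 − 2.83) / 2.83 = 5840 m.

5840 m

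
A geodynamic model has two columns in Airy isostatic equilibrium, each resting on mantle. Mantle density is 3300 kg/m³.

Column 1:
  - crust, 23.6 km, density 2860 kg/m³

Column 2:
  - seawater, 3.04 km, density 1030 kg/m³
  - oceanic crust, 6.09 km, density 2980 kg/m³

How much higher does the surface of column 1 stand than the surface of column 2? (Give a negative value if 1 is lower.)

0.465 km

For any compensation level in the mantle, the mantle terms cancel and isostasy reduces to e = (Σt_1 − Σt_2) − (Σ(ρt)_1 − Σ(ρt)_2) / ρ_m.
Σt_1 = 23.6 km; Σt_2 = 9.13 km; Σ(ρt)_1 = 67496; Σ(ρt)_2 = 21279.4 (in km·kg/m³).
e = (23.6 − 9.13) − (67496 − 21279.4) / 3300 = 0.465 km.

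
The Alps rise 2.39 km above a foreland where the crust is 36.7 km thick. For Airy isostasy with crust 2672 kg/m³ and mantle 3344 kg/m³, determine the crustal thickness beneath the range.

Root depth r = h ρ_c / (ρ_m − ρ_c) = 2.39 km × 2672 / 672 = 9.503 km.
Total thickness = T + h + r = 36.7 km + 2.39 km + 9.503 km = 48.6 km.

48.6 km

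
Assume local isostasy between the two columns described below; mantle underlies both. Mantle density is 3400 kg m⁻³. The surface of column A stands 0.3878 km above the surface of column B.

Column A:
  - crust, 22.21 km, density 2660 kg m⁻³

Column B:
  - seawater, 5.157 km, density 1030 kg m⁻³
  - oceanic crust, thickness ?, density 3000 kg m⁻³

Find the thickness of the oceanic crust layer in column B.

Take the compensation level at the base of the deeper column (depth z_c below the surface of column A) and equate Σ ρ_i t_i down to z_c; mantle fills any gap and the z_c terms cancel.
Column A: 22.21×2660 + (z_c − 22.21)×3400
Column B: 0.3878×0 + 5.157×1030 + x×3000 + (z_c − 0.3878 − 5.157 − x)×3400
The z_c×3400 term appears on both sides and cancels. Collect the known terms of each column as K = Σ(ρt)_known − 3400 × (depth of known layers): K_A = 59078.6 − 3400×22.21 = −16435.4; K_B = 5311.71 − 3400×(0.3878 + 5.157) = −13540.61.
Balance: K_A = K_B − x×(3400 − 3000), so x = (K_B − K_A)/(3400 − 3000) = 2894.79/400 = 7.24 km.

7.24 km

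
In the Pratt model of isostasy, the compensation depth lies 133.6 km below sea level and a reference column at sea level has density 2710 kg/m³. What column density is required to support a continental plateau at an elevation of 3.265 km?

Pratt balance: ρ_ref D = ρ (D + h).
ρ = ρ_ref D/(D + h) = 2710 × 133.6 km/(133.6 km + 3.265 km) = 2650 kg/m³.

2650 kg/m³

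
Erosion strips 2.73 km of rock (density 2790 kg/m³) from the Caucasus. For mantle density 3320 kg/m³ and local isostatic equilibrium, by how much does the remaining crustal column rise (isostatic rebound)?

Unloading: uplift u = e ρ_c/ρ_m = 2.73 km × 2790/3320 = 2.29 km.

2.29 km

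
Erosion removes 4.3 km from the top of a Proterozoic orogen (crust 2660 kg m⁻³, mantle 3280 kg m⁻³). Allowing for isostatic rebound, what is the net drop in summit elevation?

0.813 km

Rebound u = e ρ_c/ρ_m = 4.3 km × 2660/3280 = 3.487 km.
Net surface drop = e − u = 4.3 km − 3.487 km = e (ρ_m − ρ_c)/ρ_m = 0.813 km.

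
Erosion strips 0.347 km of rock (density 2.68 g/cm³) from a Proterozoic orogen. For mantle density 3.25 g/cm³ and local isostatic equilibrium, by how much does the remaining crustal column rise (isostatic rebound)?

Unloading: uplift u = e ρ_c/ρ_m = 0.347 km × 2.68/3.25 = 0.286 km.

0.286 km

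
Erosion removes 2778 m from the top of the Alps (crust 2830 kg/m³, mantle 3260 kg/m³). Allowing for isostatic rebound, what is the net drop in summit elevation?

366 m

Rebound u = e ρ_c/ρ_m = 2778 m × 2830/3260 = 2412 m.
Net surface drop = e − u = 2778 m − 2412 m = e (ρ_m − ρ_c)/ρ_m = 366 m.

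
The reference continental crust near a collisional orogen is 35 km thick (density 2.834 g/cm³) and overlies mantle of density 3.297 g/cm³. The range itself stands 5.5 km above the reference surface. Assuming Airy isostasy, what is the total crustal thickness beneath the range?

74.2 km

Root depth r = h ρ_c / (ρ_m − ρ_c) = 5.5 km × 2.834 / 0.463 = 33.67 km.
Total thickness = T + h + r = 35 km + 5.5 km + 33.67 km = 74.2 km.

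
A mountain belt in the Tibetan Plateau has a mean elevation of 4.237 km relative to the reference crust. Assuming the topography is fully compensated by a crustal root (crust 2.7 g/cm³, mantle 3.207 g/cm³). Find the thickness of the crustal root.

22.6 km

Equating mass per unit area of the two columns: the weight of the topography is balanced by the buoyancy of the root, ρ_c h = (ρ_m − ρ_c) r.
r = h · ρ_c / (ρ_m − ρ_c) = 4.237 km × 2.7 / (3.207 − 2.7) = 22.6 km.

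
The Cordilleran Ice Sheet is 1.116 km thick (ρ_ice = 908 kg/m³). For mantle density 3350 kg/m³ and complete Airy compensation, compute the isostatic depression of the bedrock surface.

Equating mass per unit area of the two columns: the ice load ρ_ice t is balanced by mantle displaced below, ρ_m s.
s = t ρ_ice / ρ_m = 1.116 km × 908/3350 = 0.302 km.

0.302 km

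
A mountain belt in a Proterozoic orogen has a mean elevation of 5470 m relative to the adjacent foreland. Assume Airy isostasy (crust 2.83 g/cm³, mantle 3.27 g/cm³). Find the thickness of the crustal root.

For local isostatic compensation: the weight of the topography is balanced by the buoyancy of the root, ρ_c h = (ρ_m − ρ_c) r.
r = h · ρ_c / (ρ_m − ρ_c) = 5470 m × 2.83 / (3.27 − 2.83) = 35200 m.

35200 m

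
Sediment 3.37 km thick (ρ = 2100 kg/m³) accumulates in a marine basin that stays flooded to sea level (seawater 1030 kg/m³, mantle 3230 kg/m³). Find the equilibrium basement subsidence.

Submarine loading: the sediment displaces seawater, and the subsidence is in turn flooded, so s (ρ_m − ρ_w) = t (ρ_sed − ρ_w).
s = 3.37 km × (2100 − 1030) / (3230 − 1030) = 1.64 km.

1.64 km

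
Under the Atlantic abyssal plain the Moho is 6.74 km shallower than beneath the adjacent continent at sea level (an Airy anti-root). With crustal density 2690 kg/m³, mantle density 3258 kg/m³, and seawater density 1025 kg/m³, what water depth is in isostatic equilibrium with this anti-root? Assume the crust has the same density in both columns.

2.3 km

Replacing a thickness d of crust by seawater at the top must be balanced by replacing crust with mantle at the base: d (ρ_c − ρ_w) = a (ρ_m − ρ_c).
d = a (ρ_m − ρ_c)/(ρ_c − ρ_w) = 6.74 km × 568/1665 = 2.3 km.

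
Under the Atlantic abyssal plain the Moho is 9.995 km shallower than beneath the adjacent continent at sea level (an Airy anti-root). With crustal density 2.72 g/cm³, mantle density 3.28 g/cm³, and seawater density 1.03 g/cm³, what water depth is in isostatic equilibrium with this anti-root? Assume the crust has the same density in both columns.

Replacing a thickness d of crust by seawater at the top must be balanced by replacing crust with mantle at the base: d (ρ_c − ρ_w) = a (ρ_m − ρ_c).
d = a (ρ_m − ρ_c)/(ρ_c − ρ_w) = 9.995 km × 0.56/1.69 = 3.31 km.

3.31 km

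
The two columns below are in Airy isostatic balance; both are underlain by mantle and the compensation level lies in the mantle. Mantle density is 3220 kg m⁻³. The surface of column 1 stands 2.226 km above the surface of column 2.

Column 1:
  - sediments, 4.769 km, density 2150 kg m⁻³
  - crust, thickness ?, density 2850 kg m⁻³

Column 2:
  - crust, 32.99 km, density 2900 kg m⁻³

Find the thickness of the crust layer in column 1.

Take the compensation level at the base of the deeper column (depth z_c below the surface of column 1) and equate Σ ρ_i t_i down to z_c; mantle fills any gap and the z_c terms cancel.
Column 1: 4.769×2150 + x×2850 + (z_c − 4.769 − x)×3220
Column 2: 2.226×0 + 32.99×2900 + (z_c − 2.226 − 32.99)×3220
The z_c×3220 term appears on both sides and cancels. Collect the known terms of each column as K = Σ(ρt)_known − 3220 × (depth of known layers): K_1 = 10253.35 − 3220×4.769 = −5102.83; K_2 = 95671 − 3220×(2.226 + 32.99) = −17724.52.
Balance: K_1 − x×(3220 − 2850) = K_2, so x = (K_1 − K_2)/(3220 − 2850) = 12621.7/370 = 34.1 km.

34.1 km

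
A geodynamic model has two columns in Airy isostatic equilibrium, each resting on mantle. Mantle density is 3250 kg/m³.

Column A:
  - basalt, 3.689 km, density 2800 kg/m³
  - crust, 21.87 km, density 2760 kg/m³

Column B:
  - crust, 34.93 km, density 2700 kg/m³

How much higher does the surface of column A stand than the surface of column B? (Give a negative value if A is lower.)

For any compensation level in the mantle, the mantle terms cancel and isostasy reduces to e = (Σt_A − Σt_B) − (Σ(ρt)_A − Σ(ρt)_B) / ρ_m.
Σt_A = 25.559 km; Σt_B = 34.93 km; Σ(ρt)_A = 70690.4; Σ(ρt)_B = 94311 (in km·kg/m³).
e = (25.559 − 34.93) − (70690.4 − 94311) / 3250 = −2.1 km.

−2.1 km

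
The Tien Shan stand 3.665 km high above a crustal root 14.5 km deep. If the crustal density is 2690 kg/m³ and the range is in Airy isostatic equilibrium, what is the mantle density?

Airy balance: ρ_c h = (ρ_m − ρ_c) r → ρ_m = ρ_c (1 + h/r).
ρ_m = 2690 × (1 + 3.665 km/14.5 km) = 3370 kg/m³.

3370 kg/m³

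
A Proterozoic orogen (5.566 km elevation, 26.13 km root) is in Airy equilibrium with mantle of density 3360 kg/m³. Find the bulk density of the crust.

2770 kg/m³

ρ_c h = (ρ_m − ρ_c) r → ρ_c (h + r) = ρ_m r → ρ_c = ρ_m r / (h + r).
ρ_c = 3360 × 26.13 km / (5.566 km + 26.13 km) = 2770 kg/m³.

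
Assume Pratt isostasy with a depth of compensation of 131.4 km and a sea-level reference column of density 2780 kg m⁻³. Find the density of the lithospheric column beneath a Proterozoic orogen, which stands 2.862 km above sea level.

2720 kg m⁻³

Pratt balance: ρ_ref D = ρ (D + h).
ρ = ρ_ref D/(D + h) = 2780 × 131.4 km/(131.4 km + 2.862 km) = 2720 kg m⁻³.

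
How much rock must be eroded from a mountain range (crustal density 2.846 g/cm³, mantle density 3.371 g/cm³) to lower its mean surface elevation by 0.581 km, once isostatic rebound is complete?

3.73 km

Net drop Δ = e − u = e − e ρ_c/ρ_m = e (ρ_m − ρ_c)/ρ_m.
e = Δ ρ_m/(ρ_m − ρ_c) = 0.581 km × 3.371/0.525 = 3.73 km.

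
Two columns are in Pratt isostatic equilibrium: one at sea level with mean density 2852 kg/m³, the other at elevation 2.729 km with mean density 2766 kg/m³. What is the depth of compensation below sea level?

87.8 km

ρ_ref D = ρ (D + h) → D (ρ_ref − ρ) = ρ h.
D = ρ h/(ρ_ref − ρ) = 2766 × 2.729 km/(2852 − 2766) = 87.8 km.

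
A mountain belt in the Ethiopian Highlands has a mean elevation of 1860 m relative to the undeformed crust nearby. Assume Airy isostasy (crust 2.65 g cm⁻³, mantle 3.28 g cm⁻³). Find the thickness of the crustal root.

7820 m

Balancing pressure at the compensation depth: the weight of the topography is balanced by the buoyancy of the root, ρ_c h = (ρ_m − ρ_c) r.
r = h · ρ_c / (ρ_m − ρ_c) = 1860 m × 2.65 / (3.28 − 2.65) = 7820 m.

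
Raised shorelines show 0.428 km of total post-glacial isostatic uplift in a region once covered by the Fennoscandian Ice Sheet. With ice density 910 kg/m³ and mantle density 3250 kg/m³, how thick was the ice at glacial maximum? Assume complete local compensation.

u = t ρ_ice/ρ_m → t = u ρ_m/ρ_ice = 0.428 km × 3250/910 = 1.53 km.

1.53 km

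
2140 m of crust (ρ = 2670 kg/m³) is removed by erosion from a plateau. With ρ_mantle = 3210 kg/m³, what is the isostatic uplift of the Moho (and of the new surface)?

Unloading: uplift u = e ρ_c/ρ_m = 2140 m × 2670/3210 = 1780 m.

1780 m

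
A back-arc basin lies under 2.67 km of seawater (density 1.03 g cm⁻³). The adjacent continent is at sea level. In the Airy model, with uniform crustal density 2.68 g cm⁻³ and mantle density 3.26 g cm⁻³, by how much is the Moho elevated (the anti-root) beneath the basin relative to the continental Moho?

7.6 km

By Archimedes' principle applied to the lithosphere: replacing crust with seawater at the top is compensated by replacing crust with mantle at the base: d (ρ_c − ρ_w) = a (ρ_m − ρ_c).
a = d (ρ_c − ρ_w)/(ρ_m − ρ_c) = 2.67 km × 1.65/0.58 = 7.6 km.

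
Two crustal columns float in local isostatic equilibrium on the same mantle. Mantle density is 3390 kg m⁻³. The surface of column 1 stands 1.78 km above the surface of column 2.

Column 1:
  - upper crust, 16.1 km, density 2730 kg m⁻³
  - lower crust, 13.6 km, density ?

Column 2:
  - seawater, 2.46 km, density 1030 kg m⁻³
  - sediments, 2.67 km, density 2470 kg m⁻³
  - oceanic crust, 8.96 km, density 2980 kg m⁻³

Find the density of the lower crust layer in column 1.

2850 kg m⁻³

Take the compensation level at the base of the deeper column (depth z_c below the surface of column 1) and equate Σ ρ_i t_i down to z_c; mantle fills any gap and the z_c terms cancel.
Column 1: 16.1×2730 + 13.6×ρ + (z_c − 29.7)×3390
Column 2: 1.78×0 + 2.46×1030 + 2.67×2470 + 8.96×2980 + (z_c − 1.78 − 14.09)×3390
The z_c×3390 term appears on both sides and cancels. Collect the known terms of each column as K = Σ(ρt)_known − 3390 × (depth of known layers): K_1 = 43953 − 3390×29.7 = −56730; K_2 = 35829.5 − 3390×(1.78 + 14.09) = −17969.8.
Balance: K_1 + 13.6×ρ = K_2, so ρ = (K_2 − K_1)/13.6 = 38760.2/13.6 = 2850 kg m⁻³.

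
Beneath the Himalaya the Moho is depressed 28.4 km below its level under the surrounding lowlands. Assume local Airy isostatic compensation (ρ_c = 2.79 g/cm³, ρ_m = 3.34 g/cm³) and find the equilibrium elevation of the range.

Equating mass per unit area of the two columns: ρ_c h = (ρ_m − ρ_c) r.
h = r (ρ_m − ρ_c) / ρ_c = 28.4 km × (3.34 − 2.79) / 2.79 = 5.6 km.

5.6 km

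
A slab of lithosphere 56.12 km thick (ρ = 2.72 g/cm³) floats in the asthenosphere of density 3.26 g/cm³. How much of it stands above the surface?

9.3 km

Floating equilibrium: submerged depth d = t ρ_obj/ρ_fluid = 56.12 km × 2.72/3.26 = 46.82 km.
Freeboard = t − d = 56.12 km − 46.82 km = 9.3 km.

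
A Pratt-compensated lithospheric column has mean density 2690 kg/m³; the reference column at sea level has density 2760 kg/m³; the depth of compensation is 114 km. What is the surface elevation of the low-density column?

2.97 km

ρ_ref D = ρ (D + h) → h = D (ρ_ref − ρ)/ρ.
h = 114 km × (2760 − 2690)/2690 = 2.97 km.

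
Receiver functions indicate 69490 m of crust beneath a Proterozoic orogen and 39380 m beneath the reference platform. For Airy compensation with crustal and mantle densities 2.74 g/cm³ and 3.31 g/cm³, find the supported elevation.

Excess crust Δ = 69490 m − 39380 m = 30110 m, split between elevation h and root r with h + r = Δ.
Airy balance ρ_c h = (ρ_m − ρ_c) r gives r = h ρ_c/(ρ_m − ρ_c), so h (1 + ρ_c/(ρ_m − ρ_c)) = Δ, i.e. h = Δ (ρ_m − ρ_c)/ρ_m.
h = 30110 m × 0.57/3.31 = 5190 m.

5190 m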